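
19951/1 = 19951 = 19951.00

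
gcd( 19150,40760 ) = 10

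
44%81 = 44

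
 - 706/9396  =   - 1+4345/4698 = - 0.08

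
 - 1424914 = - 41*34754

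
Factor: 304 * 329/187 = 100016/187 = 2^4*7^1*11^( - 1 )*17^( - 1)*19^1 * 47^1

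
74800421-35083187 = 39717234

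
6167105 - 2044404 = 4122701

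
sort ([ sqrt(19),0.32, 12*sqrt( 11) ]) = [ 0.32,sqrt( 19 ),12*sqrt(11)]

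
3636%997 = 645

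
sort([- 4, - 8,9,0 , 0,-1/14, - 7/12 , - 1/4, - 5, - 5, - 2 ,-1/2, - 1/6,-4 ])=[ - 8, - 5,-5, - 4, - 4, - 2, - 7/12,  -  1/2,-1/4, -1/6,  -  1/14,0,  0, 9 ]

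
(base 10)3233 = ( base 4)302201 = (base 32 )351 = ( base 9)4382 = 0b110010100001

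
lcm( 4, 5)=20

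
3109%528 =469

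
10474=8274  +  2200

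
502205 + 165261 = 667466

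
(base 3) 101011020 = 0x1cec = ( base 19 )119D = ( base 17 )18A9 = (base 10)7404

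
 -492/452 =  - 2 + 103/113 = - 1.09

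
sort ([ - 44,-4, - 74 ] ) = [-74  , - 44, - 4]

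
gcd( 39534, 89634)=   6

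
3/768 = 1/256=0.00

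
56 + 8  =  64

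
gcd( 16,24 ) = 8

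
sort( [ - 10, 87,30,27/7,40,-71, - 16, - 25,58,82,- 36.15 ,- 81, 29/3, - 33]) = [ - 81, - 71,- 36.15 , - 33, - 25, - 16,-10 , 27/7,29/3,30,40,  58, 82,87]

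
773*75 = 57975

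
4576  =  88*52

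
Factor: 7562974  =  2^1 *59^1  *  107^1 * 599^1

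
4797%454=257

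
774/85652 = 387/42826 = 0.01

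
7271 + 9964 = 17235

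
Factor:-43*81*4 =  - 13932 = - 2^2 *3^4*43^1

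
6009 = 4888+1121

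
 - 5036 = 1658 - 6694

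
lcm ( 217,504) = 15624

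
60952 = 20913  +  40039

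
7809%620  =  369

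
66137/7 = 66137/7 =9448.14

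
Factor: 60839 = 83^1*733^1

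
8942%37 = 25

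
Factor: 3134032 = 2^4*11^1* 17807^1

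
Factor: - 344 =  - 2^3*43^1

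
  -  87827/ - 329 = 87827/329= 266.95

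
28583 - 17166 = 11417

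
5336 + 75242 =80578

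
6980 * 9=62820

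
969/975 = 323/325 =0.99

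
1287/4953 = 33/127 = 0.26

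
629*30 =18870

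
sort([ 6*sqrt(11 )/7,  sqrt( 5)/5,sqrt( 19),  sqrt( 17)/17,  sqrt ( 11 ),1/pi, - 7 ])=[ - 7 , sqrt( 17) /17,1/pi, sqrt (5 ) /5,6*sqrt(11 ) /7, sqrt(11 ), sqrt(19 ) ] 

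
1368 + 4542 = 5910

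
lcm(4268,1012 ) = 98164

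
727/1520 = 727/1520 = 0.48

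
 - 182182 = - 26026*7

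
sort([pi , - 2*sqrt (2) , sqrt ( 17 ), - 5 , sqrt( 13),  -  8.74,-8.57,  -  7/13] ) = [- 8.74,-8.57, - 5,-2*sqrt( 2) , - 7/13,pi, sqrt( 13), sqrt( 17 )] 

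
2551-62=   2489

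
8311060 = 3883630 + 4427430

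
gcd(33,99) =33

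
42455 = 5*8491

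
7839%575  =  364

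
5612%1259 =576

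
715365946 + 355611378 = 1070977324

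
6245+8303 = 14548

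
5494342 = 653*8414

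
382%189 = 4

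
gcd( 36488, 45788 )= 4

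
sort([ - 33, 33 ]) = [ - 33, 33]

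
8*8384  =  67072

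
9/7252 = 9/7252 = 0.00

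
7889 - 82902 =  -  75013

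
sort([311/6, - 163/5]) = [ - 163/5, 311/6 ] 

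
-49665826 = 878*( - 56567 ) 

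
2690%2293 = 397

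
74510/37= 2013 + 29/37 = 2013.78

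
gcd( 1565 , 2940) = 5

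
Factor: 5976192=2^7 *3^1*79^1*197^1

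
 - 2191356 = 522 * ( -4198 )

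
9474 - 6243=3231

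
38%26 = 12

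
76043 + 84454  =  160497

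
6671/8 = 6671/8 = 833.88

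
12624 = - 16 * ( - 789) 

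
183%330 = 183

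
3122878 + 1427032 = 4549910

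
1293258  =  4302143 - 3008885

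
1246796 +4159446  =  5406242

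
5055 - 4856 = 199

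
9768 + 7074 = 16842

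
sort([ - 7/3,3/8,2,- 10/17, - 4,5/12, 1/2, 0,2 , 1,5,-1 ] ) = [ - 4,-7/3,-1,-10/17 , 0, 3/8, 5/12, 1/2, 1, 2,2,5]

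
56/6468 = 2/231 =0.01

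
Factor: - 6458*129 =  - 833082 = - 2^1 * 3^1*43^1*3229^1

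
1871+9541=11412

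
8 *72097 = 576776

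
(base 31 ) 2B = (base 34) 25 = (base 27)2J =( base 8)111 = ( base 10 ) 73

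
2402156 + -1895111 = 507045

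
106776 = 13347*8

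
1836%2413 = 1836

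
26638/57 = 1402/3 = 467.33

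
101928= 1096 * 93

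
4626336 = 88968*52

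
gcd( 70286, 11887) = 1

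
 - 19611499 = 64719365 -84330864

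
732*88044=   64448208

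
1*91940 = 91940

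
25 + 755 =780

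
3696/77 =48 = 48.00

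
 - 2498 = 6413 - 8911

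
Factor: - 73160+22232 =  - 2^4*3^1*1061^1 = - 50928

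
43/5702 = 43/5702 = 0.01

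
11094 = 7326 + 3768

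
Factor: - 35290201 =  - 19^1*59^1*31481^1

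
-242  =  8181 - 8423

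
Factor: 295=5^1 * 59^1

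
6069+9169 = 15238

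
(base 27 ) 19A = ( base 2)1111010110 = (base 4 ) 33112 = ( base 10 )982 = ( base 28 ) 172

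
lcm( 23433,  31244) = 93732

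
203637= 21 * 9697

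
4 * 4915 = 19660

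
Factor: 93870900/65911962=2^1* 3^4*5^2*173^( - 1) *3863^1*63499^( - 1)= 15645150/10985327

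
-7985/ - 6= 7985/6 = 1330.83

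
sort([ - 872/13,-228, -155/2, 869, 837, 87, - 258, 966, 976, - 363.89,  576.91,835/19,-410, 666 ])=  [ - 410, - 363.89, - 258, - 228 , - 155/2, - 872/13, 835/19,87 , 576.91, 666, 837, 869, 966,976 ]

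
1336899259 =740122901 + 596776358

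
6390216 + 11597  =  6401813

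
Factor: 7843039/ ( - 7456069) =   -  2389^ (-1 )*3121^( - 1 )*7843039^1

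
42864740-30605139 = 12259601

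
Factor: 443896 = 2^3 * 55487^1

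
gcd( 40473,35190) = 9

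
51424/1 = 51424 = 51424.00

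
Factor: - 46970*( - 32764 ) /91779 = 2^3*3^ (  -  1) * 5^1*7^1 * 11^1*61^1*8191^1*30593^(  -  1) = 1538925080/91779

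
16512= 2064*8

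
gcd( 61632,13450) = 2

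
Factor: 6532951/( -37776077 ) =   -  131^ ( - 1 )*457^(-1) * 631^ ( - 1)*1259^1 * 5189^1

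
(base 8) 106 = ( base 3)2121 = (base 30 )2A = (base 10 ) 70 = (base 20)3a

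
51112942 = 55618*919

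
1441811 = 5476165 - 4034354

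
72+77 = 149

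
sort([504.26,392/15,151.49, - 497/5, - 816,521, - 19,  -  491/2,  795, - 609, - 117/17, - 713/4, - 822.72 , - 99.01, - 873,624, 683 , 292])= [ - 873,-822.72,  -  816, - 609, - 491/2, - 713/4, - 497/5, - 99.01,-19 , - 117/17,392/15 , 151.49,292, 504.26, 521,624, 683, 795]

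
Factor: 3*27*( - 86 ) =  - 6966 = -2^1*3^4*43^1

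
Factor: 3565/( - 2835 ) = - 3^( - 4) * 7^(- 1)*23^1*31^1= - 713/567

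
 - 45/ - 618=15/206=0.07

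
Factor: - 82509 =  - 3^1*7^1 * 3929^1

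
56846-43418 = 13428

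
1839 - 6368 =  - 4529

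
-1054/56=-19 + 5/28= -  18.82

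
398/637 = 398/637 = 0.62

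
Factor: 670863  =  3^1*223621^1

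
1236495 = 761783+474712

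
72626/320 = 226+153/160=226.96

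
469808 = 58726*8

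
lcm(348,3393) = 13572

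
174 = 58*3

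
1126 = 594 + 532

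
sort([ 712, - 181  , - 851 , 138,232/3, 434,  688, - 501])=[-851, - 501, - 181,232/3,138, 434,688, 712]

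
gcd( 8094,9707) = 1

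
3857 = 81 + 3776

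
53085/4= 13271 + 1/4 = 13271.25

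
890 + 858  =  1748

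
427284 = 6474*66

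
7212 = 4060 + 3152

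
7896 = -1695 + 9591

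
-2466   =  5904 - 8370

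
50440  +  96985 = 147425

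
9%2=1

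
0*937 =0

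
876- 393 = 483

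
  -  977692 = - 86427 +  - 891265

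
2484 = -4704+7188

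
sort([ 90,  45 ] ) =[ 45,  90]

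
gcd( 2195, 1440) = 5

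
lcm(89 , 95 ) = 8455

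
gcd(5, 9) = 1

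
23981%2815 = 1461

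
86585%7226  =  7099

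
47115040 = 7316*6440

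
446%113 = 107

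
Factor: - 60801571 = -17^1 * 31^1* 113^1*1021^1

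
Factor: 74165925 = 3^1*5^2*41^1*89^1*271^1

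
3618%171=27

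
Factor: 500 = 2^2*5^3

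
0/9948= 0=0.00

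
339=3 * 113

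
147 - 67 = 80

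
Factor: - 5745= -3^1 * 5^1 *383^1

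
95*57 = 5415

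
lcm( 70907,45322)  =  4396234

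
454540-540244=  -  85704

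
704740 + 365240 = 1069980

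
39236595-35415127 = 3821468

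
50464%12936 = 11656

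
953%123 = 92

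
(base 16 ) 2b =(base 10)43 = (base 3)1121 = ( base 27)1g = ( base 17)29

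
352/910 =176/455 = 0.39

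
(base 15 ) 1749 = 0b1001110011011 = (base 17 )1064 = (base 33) 4K3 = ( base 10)5019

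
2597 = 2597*1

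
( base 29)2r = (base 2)1010101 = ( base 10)85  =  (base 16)55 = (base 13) 67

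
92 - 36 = 56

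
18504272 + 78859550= 97363822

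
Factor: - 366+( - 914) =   -  2^8*5^1 = - 1280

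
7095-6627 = 468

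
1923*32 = 61536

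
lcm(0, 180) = 0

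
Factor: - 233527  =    -  7^1*73^1*457^1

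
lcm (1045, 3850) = 73150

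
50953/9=5661 + 4/9 = 5661.44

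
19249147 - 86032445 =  - 66783298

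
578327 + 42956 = 621283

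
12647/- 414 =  - 12647/414 = - 30.55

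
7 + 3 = 10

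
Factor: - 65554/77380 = - 2^( - 1 ) * 5^( - 1)*53^( - 1)*449^1=- 449/530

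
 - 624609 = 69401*( - 9)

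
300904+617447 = 918351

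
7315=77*95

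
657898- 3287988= - 2630090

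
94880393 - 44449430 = 50430963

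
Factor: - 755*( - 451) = 5^1*11^1*41^1 * 151^1 = 340505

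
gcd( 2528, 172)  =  4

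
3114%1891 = 1223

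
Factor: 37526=2^1 *29^1*647^1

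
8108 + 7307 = 15415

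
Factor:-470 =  - 2^1  *5^1*47^1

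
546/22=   273/11=24.82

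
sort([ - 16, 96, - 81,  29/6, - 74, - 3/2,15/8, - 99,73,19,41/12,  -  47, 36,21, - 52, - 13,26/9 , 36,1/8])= [- 99, - 81, - 74, - 52, -47, - 16, - 13, - 3/2,1/8 , 15/8,26/9, 41/12,29/6,19,21,36, 36,  73, 96] 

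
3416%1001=413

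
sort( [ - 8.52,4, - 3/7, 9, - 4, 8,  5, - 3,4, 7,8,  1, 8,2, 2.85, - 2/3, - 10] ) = [ - 10, - 8.52, - 4, - 3, -2/3,-3/7, 1, 2, 2.85, 4, 4, 5, 7, 8, 8, 8,9 ]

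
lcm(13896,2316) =13896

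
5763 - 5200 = 563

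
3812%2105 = 1707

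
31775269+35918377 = 67693646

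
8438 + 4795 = 13233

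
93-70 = 23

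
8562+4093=12655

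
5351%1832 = 1687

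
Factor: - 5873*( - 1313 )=7^1*13^1*101^1 * 839^1 = 7711249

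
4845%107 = 30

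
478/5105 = 478/5105 = 0.09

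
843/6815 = 843/6815=0.12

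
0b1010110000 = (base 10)688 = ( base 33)KS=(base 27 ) PD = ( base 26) 10C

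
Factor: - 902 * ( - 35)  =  2^1*5^1*7^1*11^1*41^1 = 31570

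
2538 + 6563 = 9101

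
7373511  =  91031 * 81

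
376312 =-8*( - 47039)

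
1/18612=1/18612 = 0.00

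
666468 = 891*748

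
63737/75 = 849 + 62/75 = 849.83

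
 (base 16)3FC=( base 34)U0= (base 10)1020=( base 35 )t5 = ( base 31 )11s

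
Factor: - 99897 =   -  3^1*7^1*67^1*71^1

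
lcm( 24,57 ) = 456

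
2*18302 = 36604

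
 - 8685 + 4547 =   -  4138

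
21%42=21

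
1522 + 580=2102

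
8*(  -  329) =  - 2632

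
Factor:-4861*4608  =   - 22399488= - 2^9*3^2*4861^1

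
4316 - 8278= -3962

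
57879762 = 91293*634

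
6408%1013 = 330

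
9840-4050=5790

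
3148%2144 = 1004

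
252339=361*699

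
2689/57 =2689/57 = 47.18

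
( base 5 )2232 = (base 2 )100111101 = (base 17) 11b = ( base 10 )317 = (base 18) hb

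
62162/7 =62162/7 = 8880.29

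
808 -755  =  53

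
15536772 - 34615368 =-19078596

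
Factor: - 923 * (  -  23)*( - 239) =-13^1 * 23^1*71^1*239^1 = - 5073731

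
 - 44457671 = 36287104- 80744775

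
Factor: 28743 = 3^1*11^1*13^1 * 67^1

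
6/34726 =3/17363 = 0.00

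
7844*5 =39220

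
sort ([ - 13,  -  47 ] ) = [- 47, - 13]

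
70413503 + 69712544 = 140126047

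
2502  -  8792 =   -  6290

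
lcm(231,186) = 14322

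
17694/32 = 8847/16 = 552.94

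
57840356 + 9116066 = 66956422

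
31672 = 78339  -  46667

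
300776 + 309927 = 610703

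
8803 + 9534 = 18337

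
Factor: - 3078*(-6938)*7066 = 2^3*3^4*19^1 * 3469^1*3533^1 = 150895588824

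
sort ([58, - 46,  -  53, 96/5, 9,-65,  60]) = [-65,-53,- 46, 9, 96/5,58 , 60 ] 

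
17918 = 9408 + 8510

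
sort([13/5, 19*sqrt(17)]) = [13/5,19 *sqrt(17)]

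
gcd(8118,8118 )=8118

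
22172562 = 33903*654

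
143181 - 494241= - 351060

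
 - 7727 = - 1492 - 6235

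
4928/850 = 5 + 339/425 = 5.80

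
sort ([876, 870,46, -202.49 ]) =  [  -  202.49 , 46,870, 876] 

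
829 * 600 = 497400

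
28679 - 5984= 22695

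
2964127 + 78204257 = 81168384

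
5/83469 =5/83469 = 0.00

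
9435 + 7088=16523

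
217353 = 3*72451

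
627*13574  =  8510898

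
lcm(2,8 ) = 8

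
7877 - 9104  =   - 1227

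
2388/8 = 298 + 1/2 = 298.50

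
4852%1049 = 656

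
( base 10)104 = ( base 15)6e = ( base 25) 44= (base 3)10212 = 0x68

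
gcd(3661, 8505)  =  7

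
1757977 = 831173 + 926804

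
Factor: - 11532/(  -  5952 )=2^( - 4) * 31^1 =31/16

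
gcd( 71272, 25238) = 2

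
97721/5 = 97721/5 = 19544.20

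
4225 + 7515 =11740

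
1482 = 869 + 613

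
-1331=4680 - 6011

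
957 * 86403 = 82687671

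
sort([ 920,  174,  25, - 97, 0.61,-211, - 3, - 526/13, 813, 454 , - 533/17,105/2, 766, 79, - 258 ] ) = [ - 258, - 211  ,  -  97, - 526/13,  -  533/17,-3, 0.61, 25, 105/2 , 79, 174,454,766,813, 920]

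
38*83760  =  3182880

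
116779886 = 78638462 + 38141424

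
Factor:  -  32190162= - 2^1*3^1*5365027^1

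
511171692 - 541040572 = -29868880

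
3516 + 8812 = 12328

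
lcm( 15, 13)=195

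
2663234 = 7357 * 362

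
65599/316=207 + 187/316= 207.59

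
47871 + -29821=18050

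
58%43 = 15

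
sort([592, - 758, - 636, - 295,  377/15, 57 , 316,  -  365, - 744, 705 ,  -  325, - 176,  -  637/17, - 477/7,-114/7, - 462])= [ - 758, - 744, - 636, - 462, -365 , - 325, - 295, - 176, - 477/7, - 637/17, - 114/7,377/15, 57, 316, 592, 705]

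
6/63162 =1/10527 =0.00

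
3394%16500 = 3394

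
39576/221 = 179 + 1/13 = 179.08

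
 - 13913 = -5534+-8379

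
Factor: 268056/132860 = 918/455 = 2^1*3^3*5^( - 1)*7^(-1 ) * 13^ (-1 )*17^1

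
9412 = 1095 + 8317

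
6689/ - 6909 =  - 6689/6909  =  - 0.97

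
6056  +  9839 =15895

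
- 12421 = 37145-49566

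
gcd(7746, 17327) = 1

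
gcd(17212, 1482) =26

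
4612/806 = 5+291/403 = 5.72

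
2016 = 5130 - 3114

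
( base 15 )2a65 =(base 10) 9095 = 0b10001110000111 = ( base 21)KD2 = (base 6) 110035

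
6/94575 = 2/31525=0.00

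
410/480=41/48 = 0.85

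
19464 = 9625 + 9839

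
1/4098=1/4098 = 0.00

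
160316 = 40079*4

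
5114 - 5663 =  - 549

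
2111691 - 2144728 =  - 33037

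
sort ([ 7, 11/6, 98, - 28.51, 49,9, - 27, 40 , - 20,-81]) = [ - 81,-28.51,-27, - 20, 11/6 , 7, 9, 40, 49, 98]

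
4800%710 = 540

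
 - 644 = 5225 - 5869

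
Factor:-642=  - 2^1*3^1 * 107^1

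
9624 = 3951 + 5673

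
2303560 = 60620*38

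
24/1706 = 12/853 = 0.01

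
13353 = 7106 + 6247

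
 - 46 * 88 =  - 4048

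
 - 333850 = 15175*( - 22)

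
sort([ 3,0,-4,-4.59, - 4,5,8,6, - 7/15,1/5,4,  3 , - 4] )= [-4.59, - 4,-4, - 4, - 7/15 , 0,1/5, 3, 3, 4, 5 , 6,8 ] 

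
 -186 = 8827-9013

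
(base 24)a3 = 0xf3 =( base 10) 243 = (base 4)3303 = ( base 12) 183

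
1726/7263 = 1726/7263 = 0.24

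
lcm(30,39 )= 390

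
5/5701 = 5/5701 = 0.00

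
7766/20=3883/10 = 388.30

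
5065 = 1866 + 3199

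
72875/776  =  72875/776= 93.91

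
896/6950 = 448/3475  =  0.13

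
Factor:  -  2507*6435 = -3^2*5^1*11^1 * 13^1*23^1*109^1 = - 16132545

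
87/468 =29/156 = 0.19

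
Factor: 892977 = 3^1* 297659^1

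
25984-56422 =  - 30438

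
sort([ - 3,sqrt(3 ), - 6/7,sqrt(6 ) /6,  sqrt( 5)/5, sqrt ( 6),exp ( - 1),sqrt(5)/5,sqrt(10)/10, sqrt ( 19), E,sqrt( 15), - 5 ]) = [ - 5, - 3, - 6/7, sqrt(10 ) /10,exp( - 1),sqrt ( 6)/6,sqrt( 5)/5,sqrt ( 5 )/5,sqrt(3 ),sqrt( 6), E,sqrt( 15),  sqrt(19)]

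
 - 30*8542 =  - 256260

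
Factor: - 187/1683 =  - 3^ ( - 2 ) = - 1/9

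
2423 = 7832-5409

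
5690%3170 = 2520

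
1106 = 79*14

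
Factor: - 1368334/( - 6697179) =2^1*3^( - 2)*11^1 *37^1*41^2  *  757^( - 1) * 983^( - 1) 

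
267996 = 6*44666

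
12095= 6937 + 5158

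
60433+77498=137931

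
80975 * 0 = 0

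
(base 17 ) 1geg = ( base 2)10011000111111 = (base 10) 9791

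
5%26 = 5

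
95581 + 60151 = 155732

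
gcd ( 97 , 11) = 1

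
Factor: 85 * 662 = 56270=2^1*5^1 *17^1 * 331^1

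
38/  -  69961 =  - 1  +  69923/69961 = -0.00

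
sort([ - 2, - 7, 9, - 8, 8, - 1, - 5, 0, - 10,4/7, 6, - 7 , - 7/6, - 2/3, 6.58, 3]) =[ - 10, - 8, - 7, - 7, - 5,- 2, - 7/6,  -  1, - 2/3, 0, 4/7, 3 , 6, 6.58, 8, 9]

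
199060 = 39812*5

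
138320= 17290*8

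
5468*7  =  38276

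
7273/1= 7273 =7273.00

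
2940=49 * 60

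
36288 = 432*84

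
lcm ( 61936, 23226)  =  185808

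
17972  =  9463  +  8509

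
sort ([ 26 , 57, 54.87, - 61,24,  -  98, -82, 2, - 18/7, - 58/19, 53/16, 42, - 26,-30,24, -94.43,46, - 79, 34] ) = [-98, - 94.43, -82,  -  79, -61, - 30, -26 , - 58/19 , - 18/7, 2, 53/16, 24 , 24 , 26, 34, 42, 46, 54.87, 57]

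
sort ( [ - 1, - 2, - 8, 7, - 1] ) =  [ - 8,-2, - 1, - 1, 7 ]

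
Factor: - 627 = -3^1*11^1*19^1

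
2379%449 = 134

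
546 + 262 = 808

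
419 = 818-399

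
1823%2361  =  1823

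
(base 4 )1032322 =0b1001110111010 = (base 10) 5050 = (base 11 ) 3881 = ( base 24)8ia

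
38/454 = 19/227 = 0.08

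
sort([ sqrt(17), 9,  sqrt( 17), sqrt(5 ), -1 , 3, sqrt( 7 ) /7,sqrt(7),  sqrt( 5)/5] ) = [-1,  sqrt( 7)/7, sqrt (5 ) /5,sqrt(5 ), sqrt( 7),  3, sqrt (17),sqrt(17),  9]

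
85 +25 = 110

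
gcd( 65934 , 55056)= 222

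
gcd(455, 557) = 1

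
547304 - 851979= -304675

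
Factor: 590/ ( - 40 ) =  - 59/4 = - 2^( - 2)*59^1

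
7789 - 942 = 6847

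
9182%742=278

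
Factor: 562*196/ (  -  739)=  - 110152/739 = - 2^3*7^2*281^1 * 739^( - 1)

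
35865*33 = 1183545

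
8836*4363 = 38551468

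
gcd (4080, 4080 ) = 4080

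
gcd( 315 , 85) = 5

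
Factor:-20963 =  - 20963^1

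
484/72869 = 484/72869 = 0.01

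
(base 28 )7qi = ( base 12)3736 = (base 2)1100001011010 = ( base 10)6234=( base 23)BI1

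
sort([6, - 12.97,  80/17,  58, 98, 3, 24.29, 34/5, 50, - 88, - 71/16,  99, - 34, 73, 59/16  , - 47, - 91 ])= [ - 91, - 88, - 47 , - 34, - 12.97 ,  -  71/16 , 3, 59/16, 80/17,6, 34/5, 24.29, 50, 58, 73, 98, 99 ] 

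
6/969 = 2/323 = 0.01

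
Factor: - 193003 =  - 193003^1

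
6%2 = 0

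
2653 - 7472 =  - 4819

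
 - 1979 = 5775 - 7754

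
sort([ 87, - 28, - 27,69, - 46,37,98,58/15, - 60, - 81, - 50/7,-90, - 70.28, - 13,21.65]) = [ - 90, - 81, - 70.28, - 60, - 46, - 28, - 27,-13 , - 50/7, 58/15, 21.65, 37 , 69,87, 98]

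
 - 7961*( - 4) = 31844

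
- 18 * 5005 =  - 90090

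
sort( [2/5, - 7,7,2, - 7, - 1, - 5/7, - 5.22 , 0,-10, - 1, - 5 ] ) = [ - 10,  -  7, - 7 ,-5.22, - 5, - 1, - 1, - 5/7, 0,2/5,2,7]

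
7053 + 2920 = 9973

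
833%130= 53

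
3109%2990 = 119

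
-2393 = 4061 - 6454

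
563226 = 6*93871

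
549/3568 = 549/3568 = 0.15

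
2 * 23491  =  46982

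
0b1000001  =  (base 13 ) 50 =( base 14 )49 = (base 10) 65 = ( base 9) 72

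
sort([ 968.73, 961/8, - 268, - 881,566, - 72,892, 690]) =[ - 881, - 268,  -  72, 961/8,566, 690,892, 968.73]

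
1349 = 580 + 769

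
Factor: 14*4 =56 = 2^3*7^1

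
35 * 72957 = 2553495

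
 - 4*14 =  - 56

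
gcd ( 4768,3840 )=32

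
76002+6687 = 82689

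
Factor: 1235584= 2^7*7^2*197^1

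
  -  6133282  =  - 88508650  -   - 82375368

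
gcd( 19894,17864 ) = 406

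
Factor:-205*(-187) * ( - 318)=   -2^1*3^1 * 5^1*11^1*17^1*41^1*53^1 = -  12190530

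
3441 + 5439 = 8880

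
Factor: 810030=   2^1*3^1*5^1*13^1*31^1*67^1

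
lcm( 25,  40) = 200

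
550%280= 270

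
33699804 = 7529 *4476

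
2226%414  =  156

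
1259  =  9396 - 8137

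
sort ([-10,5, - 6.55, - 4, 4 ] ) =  [ - 10, - 6.55, - 4 , 4,5]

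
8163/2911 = 8163/2911 = 2.80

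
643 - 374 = 269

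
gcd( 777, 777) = 777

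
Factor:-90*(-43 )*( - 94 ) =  - 363780=- 2^2*3^2 * 5^1 * 43^1*47^1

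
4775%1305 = 860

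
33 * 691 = 22803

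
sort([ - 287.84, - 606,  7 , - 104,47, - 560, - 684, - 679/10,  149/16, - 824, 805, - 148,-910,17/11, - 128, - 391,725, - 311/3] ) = [ - 910, - 824, - 684,-606,  -  560, - 391,-287.84,- 148, - 128, - 104,-311/3, - 679/10, 17/11,7,  149/16,  47, 725, 805 ]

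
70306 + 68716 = 139022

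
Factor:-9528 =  -2^3*3^1*397^1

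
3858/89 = 43 + 31/89 = 43.35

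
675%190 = 105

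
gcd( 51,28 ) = 1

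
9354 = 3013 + 6341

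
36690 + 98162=134852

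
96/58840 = 12/7355  =  0.00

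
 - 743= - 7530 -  - 6787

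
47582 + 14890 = 62472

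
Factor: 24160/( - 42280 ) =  - 4/7 = - 2^2 * 7^( - 1 )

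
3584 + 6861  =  10445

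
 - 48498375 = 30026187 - 78524562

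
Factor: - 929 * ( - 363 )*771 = 260002017 = 3^2 * 11^2*257^1*929^1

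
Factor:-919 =-919^1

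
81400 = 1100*74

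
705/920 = 141/184 = 0.77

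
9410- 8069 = 1341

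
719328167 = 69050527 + 650277640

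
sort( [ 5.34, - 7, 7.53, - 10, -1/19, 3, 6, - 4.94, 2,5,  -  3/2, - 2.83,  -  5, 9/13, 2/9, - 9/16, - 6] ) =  [ - 10, - 7, - 6, - 5, - 4.94, - 2.83,  -  3/2, - 9/16, - 1/19, 2/9, 9/13,2, 3,5, 5.34,6, 7.53]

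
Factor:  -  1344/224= -2^1* 3^1 = - 6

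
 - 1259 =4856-6115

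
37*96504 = 3570648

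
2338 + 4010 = 6348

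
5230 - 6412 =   -  1182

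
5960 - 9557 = -3597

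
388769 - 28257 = 360512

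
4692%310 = 42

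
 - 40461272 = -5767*7016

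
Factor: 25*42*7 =2^1*3^1*5^2*7^2 =7350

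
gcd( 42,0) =42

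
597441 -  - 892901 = 1490342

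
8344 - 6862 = 1482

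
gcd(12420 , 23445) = 45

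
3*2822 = 8466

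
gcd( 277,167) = 1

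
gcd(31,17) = 1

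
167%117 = 50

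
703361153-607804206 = 95556947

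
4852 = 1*4852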